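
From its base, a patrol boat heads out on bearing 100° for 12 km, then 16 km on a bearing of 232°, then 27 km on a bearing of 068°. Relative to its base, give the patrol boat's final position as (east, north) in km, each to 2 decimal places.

Leg 1 (100°, 12 km): east 12 sin 100° = 11.82, north 12 cos 100° = -2.08
Leg 2 (232°, 16 km): east 16 sin 232° = -12.61, north 16 cos 232° = -9.85
Leg 3 (068°, 27 km): east 27 sin 68° = 25.03, north 27 cos 68° = 10.11
Summing: 24.24 km east, -1.82 km north → (24.24, -1.82).

(24.24, -1.82)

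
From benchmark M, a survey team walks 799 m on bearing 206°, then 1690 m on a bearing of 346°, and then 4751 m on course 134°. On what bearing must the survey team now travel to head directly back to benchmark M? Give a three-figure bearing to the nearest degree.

Leg 1 (206°, 799 m): east 799 sin 206° = -350.26, north 799 cos 206° = -718.14
Leg 2 (346°, 1690 m): east 1690 sin 346° = -408.85, north 1690 cos 346° = 1639.80
Leg 3 (134°, 4751 m): east 4751 sin 134° = 3417.58, north 4751 cos 134° = -3300.32
Net displacement: 2658.48 east, -2378.66 north. Direction back to start is (-2658.48, 2378.66): bearing = atan2(-2658.48, 2378.66) mod 360° = 311.82° ≈ 312°.

312°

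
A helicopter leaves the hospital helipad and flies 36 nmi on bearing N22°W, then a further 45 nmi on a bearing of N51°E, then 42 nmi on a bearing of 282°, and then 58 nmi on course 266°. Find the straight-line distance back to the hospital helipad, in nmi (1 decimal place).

102.0 nmi

Leg 1 (N22°W, 36 nmi): east 36 sin 338° = -13.49, north 36 cos 338° = 33.38
Leg 2 (N51°E, 45 nmi): east 45 sin 51° = 34.97, north 45 cos 51° = 28.32
Leg 3 (282°, 42 nmi): east 42 sin 282° = -41.08, north 42 cos 282° = 8.73
Leg 4 (266°, 58 nmi): east 58 sin 266° = -57.86, north 58 cos 266° = -4.05
Net: -77.46 east, 66.38 north. Distance = √((-77.46)² + (66.38)²) = 102.011 nmi.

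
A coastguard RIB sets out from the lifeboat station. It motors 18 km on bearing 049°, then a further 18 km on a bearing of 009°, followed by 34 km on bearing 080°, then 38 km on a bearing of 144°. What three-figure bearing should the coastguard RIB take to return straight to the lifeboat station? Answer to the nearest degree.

266°

Leg 1 (049°, 18 km): east 18 sin 49° = 13.58, north 18 cos 49° = 11.81
Leg 2 (009°, 18 km): east 18 sin 9° = 2.82, north 18 cos 9° = 17.78
Leg 3 (080°, 34 km): east 34 sin 80° = 33.48, north 34 cos 80° = 5.90
Leg 4 (144°, 38 km): east 38 sin 144° = 22.34, north 38 cos 144° = -30.74
Net displacement: 72.22 east, 4.75 north. Direction back to start is (-72.22, -4.75): bearing = atan2(-72.22, -4.75) mod 360° = 266.24° ≈ 266°.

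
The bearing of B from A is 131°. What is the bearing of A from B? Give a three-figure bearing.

311°

Back-bearing = 131° + 180° = 311°.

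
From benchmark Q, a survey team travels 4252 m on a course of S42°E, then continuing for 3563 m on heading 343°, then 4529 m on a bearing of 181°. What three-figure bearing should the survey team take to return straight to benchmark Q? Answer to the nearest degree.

338°

Leg 1 (S42°E, 4252 m): east 4252 sin 138° = 2845.14, north 4252 cos 138° = -3159.85
Leg 2 (343°, 3563 m): east 3563 sin 343° = -1041.72, north 3563 cos 343° = 3407.31
Leg 3 (181°, 4529 m): east 4529 sin 181° = -79.04, north 4529 cos 181° = -4528.31
Net displacement: 1724.38 east, -4280.85 north. Direction back to start is (-1724.38, 4280.85): bearing = atan2(-1724.38, 4280.85) mod 360° = 338.06° ≈ 338°.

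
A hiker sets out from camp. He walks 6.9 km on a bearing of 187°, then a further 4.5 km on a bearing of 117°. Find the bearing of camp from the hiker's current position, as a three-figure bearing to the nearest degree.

Leg 1 (187°, 6.9 km): east 6.9 sin 187° = -0.84, north 6.9 cos 187° = -6.85
Leg 2 (117°, 4.5 km): east 4.5 sin 117° = 4.01, north 4.5 cos 117° = -2.04
Net displacement: 3.17 east, -8.89 north. Direction back to start is (-3.17, 8.89): bearing = atan2(-3.17, 8.89) mod 360° = 340.39° ≈ 340°.

340°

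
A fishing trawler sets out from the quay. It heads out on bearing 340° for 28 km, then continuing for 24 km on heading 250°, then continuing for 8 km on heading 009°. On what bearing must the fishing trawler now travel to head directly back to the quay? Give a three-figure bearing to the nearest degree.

Leg 1 (340°, 28 km): east 28 sin 340° = -9.58, north 28 cos 340° = 26.31
Leg 2 (250°, 24 km): east 24 sin 250° = -22.55, north 24 cos 250° = -8.21
Leg 3 (009°, 8 km): east 8 sin 9° = 1.25, north 8 cos 9° = 7.90
Net displacement: -30.88 east, 26.00 north. Direction back to start is (30.88, -26.00): bearing = atan2(30.88, -26.00) mod 360° = 130.10° ≈ 130°.

130°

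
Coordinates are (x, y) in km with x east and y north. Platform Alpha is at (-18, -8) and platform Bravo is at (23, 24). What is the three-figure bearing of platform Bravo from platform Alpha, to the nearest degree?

Δeast = 23 − -18 = 41.00; Δnorth = 24 − -8 = 32.00.
Bearing = atan2(Δeast, Δnorth) mod 360° = 52.03° ≈ 052°.

052°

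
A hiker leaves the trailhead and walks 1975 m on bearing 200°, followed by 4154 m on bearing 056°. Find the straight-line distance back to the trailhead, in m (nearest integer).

Leg 1 (200°, 1975 m): east 1975 sin 200° = -675.49, north 1975 cos 200° = -1855.89
Leg 2 (056°, 4154 m): east 4154 sin 56° = 3443.82, north 4154 cos 56° = 2322.89
Net: 2768.33 east, 466.99 north. Distance = √((2768.33)² + (466.99)²) = 2807.445 m.

2807 m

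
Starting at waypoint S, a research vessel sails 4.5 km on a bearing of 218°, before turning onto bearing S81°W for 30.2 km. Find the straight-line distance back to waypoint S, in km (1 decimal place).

33.6 km

Leg 1 (218°, 4.5 km): east 4.5 sin 218° = -2.77, north 4.5 cos 218° = -3.55
Leg 2 (S81°W, 30.2 km): east 30.2 sin 261° = -29.83, north 30.2 cos 261° = -4.72
Net: -32.60 east, -8.27 north. Distance = √((-32.60)² + (-8.27)²) = 33.631 km.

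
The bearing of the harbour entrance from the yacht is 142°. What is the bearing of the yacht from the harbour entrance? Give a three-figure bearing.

322°

Back-bearing = 142° + 180° = 322°.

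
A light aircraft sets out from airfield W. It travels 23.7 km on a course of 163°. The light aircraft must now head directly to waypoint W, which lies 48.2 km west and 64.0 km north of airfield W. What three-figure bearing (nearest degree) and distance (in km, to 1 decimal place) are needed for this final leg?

328°, 102.7 km

Leg 1 (163°, 23.7 km): east 23.7 sin 163° = 6.93, north 23.7 cos 163° = -22.66
Current position: (6.93, -22.66). Target: (-48.2, 64.0). Remaining: Δeast = -55.13, Δnorth = 86.66.
Bearing = atan2(-55.13, 86.66) mod 360° = 327.54°; distance = √((-55.13)² + (86.66)²) = 102.713 km.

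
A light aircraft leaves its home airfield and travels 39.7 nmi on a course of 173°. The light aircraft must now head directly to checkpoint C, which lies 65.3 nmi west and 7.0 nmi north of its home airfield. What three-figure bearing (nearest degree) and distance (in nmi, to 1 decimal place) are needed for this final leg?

Leg 1 (173°, 39.7 nmi): east 39.7 sin 173° = 4.84, north 39.7 cos 173° = -39.40
Current position: (4.84, -39.40). Target: (-65.3, 7.0). Remaining: Δeast = -70.14, Δnorth = 46.40.
Bearing = atan2(-70.14, 46.40) mod 360° = 303.49°; distance = √((-70.14)² + (46.40)²) = 84.099 nmi.

303°, 84.1 nmi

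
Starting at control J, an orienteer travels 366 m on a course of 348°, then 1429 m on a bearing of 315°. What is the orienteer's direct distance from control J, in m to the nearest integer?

Leg 1 (348°, 366 m): east 366 sin 348° = -76.10, north 366 cos 348° = 358.00
Leg 2 (315°, 1429 m): east 1429 sin 315° = -1010.46, north 1429 cos 315° = 1010.46
Net: -1086.55 east, 1368.46 north. Distance = √((-1086.55)² + (1368.46)²) = 1747.361 m.

1747 m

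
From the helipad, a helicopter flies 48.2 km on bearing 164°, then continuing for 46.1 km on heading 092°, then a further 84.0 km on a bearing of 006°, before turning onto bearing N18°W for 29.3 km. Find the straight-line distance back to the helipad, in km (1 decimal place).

86.7 km

Leg 1 (164°, 48.2 km): east 48.2 sin 164° = 13.29, north 48.2 cos 164° = -46.33
Leg 2 (092°, 46.1 km): east 46.1 sin 92° = 46.07, north 46.1 cos 92° = -1.61
Leg 3 (006°, 84.0 km): east 84.0 sin 6° = 8.78, north 84.0 cos 6° = 83.54
Leg 4 (N18°W, 29.3 km): east 29.3 sin 342° = -9.05, north 29.3 cos 342° = 27.87
Net: 59.08 east, 63.46 north. Distance = √((59.08)² + (63.46)²) = 86.710 km.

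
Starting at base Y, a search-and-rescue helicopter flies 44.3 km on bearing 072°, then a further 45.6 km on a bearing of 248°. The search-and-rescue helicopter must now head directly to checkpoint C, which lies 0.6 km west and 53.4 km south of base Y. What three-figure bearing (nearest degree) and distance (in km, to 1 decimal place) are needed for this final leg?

Leg 1 (072°, 44.3 km): east 44.3 sin 72° = 42.13, north 44.3 cos 72° = 13.69
Leg 2 (248°, 45.6 km): east 45.6 sin 248° = -42.28, north 45.6 cos 248° = -17.08
Current position: (-0.15, -3.39). Target: (-0.6, -53.4). Remaining: Δeast = -0.45, Δnorth = -50.01.
Bearing = atan2(-0.45, -50.01) mod 360° = 180.52°; distance = √((-0.45)² + (-50.01)²) = 50.009 km.

181°, 50.0 km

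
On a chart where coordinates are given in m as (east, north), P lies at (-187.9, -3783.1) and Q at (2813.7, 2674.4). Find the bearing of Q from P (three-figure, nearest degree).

025°

Δeast = 2813.7 − -187.9 = 3001.60; Δnorth = 2674.4 − -3783.1 = 6457.50.
Bearing = atan2(Δeast, Δnorth) mod 360° = 24.93° ≈ 025°.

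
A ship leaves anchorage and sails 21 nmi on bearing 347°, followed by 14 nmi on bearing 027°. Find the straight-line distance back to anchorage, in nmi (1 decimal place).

Leg 1 (347°, 21 nmi): east 21 sin 347° = -4.72, north 21 cos 347° = 20.46
Leg 2 (027°, 14 nmi): east 14 sin 27° = 6.36, north 14 cos 27° = 12.47
Net: 1.63 east, 32.94 north. Distance = √((1.63)² + (32.94)²) = 32.976 nmi.

33.0 nmi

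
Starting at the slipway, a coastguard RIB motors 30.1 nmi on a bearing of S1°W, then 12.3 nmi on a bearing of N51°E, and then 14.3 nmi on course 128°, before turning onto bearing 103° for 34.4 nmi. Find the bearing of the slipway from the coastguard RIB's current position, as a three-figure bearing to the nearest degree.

306°

Leg 1 (S1°W, 30.1 nmi): east 30.1 sin 181° = -0.53, north 30.1 cos 181° = -30.10
Leg 2 (N51°E, 12.3 nmi): east 12.3 sin 51° = 9.56, north 12.3 cos 51° = 7.74
Leg 3 (128°, 14.3 nmi): east 14.3 sin 128° = 11.27, north 14.3 cos 128° = -8.80
Leg 4 (103°, 34.4 nmi): east 34.4 sin 103° = 33.52, north 34.4 cos 103° = -7.74
Net displacement: 53.82 east, -38.90 north. Direction back to start is (-53.82, 38.90): bearing = atan2(-53.82, 38.90) mod 360° = 305.86° ≈ 306°.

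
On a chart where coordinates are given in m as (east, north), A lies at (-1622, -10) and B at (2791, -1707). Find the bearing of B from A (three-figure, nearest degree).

111°

Δeast = 2791 − -1622 = 4413.00; Δnorth = -1707 − -10 = -1697.00.
Bearing = atan2(Δeast, Δnorth) mod 360° = 111.03° ≈ 111°.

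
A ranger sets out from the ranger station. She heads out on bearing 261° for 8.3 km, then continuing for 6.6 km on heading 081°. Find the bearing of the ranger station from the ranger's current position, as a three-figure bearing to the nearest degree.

081°

Leg 1 (261°, 8.3 km): east 8.3 sin 261° = -8.20, north 8.3 cos 261° = -1.30
Leg 2 (081°, 6.6 km): east 6.6 sin 81° = 6.52, north 6.6 cos 81° = 1.03
Net displacement: -1.68 east, -0.27 north. Direction back to start is (1.68, 0.27): bearing = atan2(1.68, 0.27) mod 360° = 81.00° ≈ 081°.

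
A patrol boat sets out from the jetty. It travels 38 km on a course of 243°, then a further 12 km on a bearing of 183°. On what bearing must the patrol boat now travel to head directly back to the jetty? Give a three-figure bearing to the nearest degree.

Leg 1 (243°, 38 km): east 38 sin 243° = -33.86, north 38 cos 243° = -17.25
Leg 2 (183°, 12 km): east 12 sin 183° = -0.63, north 12 cos 183° = -11.98
Net displacement: -34.49 east, -29.24 north. Direction back to start is (34.49, 29.24): bearing = atan2(34.49, 29.24) mod 360° = 49.71° ≈ 050°.

050°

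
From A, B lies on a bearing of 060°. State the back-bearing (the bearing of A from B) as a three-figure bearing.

Back-bearing = 060° + 180° = 240°.

240°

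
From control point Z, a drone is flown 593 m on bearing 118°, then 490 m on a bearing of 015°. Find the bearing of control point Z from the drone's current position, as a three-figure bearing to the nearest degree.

253°

Leg 1 (118°, 593 m): east 593 sin 118° = 523.59, north 593 cos 118° = -278.40
Leg 2 (015°, 490 m): east 490 sin 15° = 126.82, north 490 cos 15° = 473.30
Net displacement: 650.41 east, 194.91 north. Direction back to start is (-650.41, -194.91): bearing = atan2(-650.41, -194.91) mod 360° = 253.32° ≈ 253°.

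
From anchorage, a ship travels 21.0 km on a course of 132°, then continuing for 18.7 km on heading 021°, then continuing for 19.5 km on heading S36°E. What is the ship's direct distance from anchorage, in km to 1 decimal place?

Leg 1 (132°, 21.0 km): east 21.0 sin 132° = 15.61, north 21.0 cos 132° = -14.05
Leg 2 (021°, 18.7 km): east 18.7 sin 21° = 6.70, north 18.7 cos 21° = 17.46
Leg 3 (S36°E, 19.5 km): east 19.5 sin 144° = 11.46, north 19.5 cos 144° = -15.78
Net: 33.77 east, -12.37 north. Distance = √((33.77)² + (-12.37)²) = 35.964 km.

36.0 km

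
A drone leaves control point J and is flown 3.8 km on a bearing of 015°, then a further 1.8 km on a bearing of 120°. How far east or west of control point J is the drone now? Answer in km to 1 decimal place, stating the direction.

2.5 km east

Leg 1 (015°, 3.8 km): east 3.8 sin 15° = 0.98, north 3.8 cos 15° = 3.67
Leg 2 (120°, 1.8 km): east 1.8 sin 120° = 1.56, north 1.8 cos 120° = -0.90
Net east component: 2.54 km.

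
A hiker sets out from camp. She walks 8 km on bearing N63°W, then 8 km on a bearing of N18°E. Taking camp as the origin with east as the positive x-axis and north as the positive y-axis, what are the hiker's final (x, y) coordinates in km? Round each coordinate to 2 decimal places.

(-4.66, 11.24)

Leg 1 (N63°W, 8 km): east 8 sin 297° = -7.13, north 8 cos 297° = 3.63
Leg 2 (N18°E, 8 km): east 8 sin 18° = 2.47, north 8 cos 18° = 7.61
Summing: -4.66 km east, 11.24 km north → (-4.66, 11.24).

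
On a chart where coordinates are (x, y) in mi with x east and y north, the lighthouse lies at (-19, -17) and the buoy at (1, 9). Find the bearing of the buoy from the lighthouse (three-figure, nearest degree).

038°

Δeast = 1 − -19 = 20.00; Δnorth = 9 − -17 = 26.00.
Bearing = atan2(Δeast, Δnorth) mod 360° = 37.57° ≈ 038°.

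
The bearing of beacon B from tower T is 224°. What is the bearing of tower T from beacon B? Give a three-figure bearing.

Back-bearing = 224° − 180° = 044°.

044°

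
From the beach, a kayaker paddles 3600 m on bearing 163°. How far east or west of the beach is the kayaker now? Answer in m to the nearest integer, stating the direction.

1053 m east

Leg 1 (163°, 3600 m): east 3600 sin 163° = 1052.54, north 3600 cos 163° = -3442.70
Net east component: 1052.54 m.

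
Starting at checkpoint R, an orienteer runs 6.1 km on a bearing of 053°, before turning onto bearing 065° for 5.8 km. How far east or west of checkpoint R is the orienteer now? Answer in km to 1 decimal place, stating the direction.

10.1 km east

Leg 1 (053°, 6.1 km): east 6.1 sin 53° = 4.87, north 6.1 cos 53° = 3.67
Leg 2 (065°, 5.8 km): east 5.8 sin 65° = 5.26, north 5.8 cos 65° = 2.45
Net east component: 10.13 km.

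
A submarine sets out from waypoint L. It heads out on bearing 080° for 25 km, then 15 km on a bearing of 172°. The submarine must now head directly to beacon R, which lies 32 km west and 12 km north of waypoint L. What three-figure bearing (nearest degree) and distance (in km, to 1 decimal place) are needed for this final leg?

291°, 62.9 km

Leg 1 (080°, 25 km): east 25 sin 80° = 24.62, north 25 cos 80° = 4.34
Leg 2 (172°, 15 km): east 15 sin 172° = 2.09, north 15 cos 172° = -14.85
Current position: (26.71, -10.51). Target: (-32, 12). Remaining: Δeast = -58.71, Δnorth = 22.51.
Bearing = atan2(-58.71, 22.51) mod 360° = 290.98°; distance = √((-58.71)² + (22.51)²) = 62.876 km.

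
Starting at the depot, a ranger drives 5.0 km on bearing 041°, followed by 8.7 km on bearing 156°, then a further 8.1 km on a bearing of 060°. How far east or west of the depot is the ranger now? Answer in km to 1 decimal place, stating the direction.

Leg 1 (041°, 5.0 km): east 5.0 sin 41° = 3.28, north 5.0 cos 41° = 3.77
Leg 2 (156°, 8.7 km): east 8.7 sin 156° = 3.54, north 8.7 cos 156° = -7.95
Leg 3 (060°, 8.1 km): east 8.1 sin 60° = 7.01, north 8.1 cos 60° = 4.05
Net east component: 13.83 km.

13.8 km east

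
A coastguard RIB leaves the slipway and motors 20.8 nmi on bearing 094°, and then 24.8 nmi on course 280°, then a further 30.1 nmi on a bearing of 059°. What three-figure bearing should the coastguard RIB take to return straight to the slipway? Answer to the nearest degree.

Leg 1 (094°, 20.8 nmi): east 20.8 sin 94° = 20.75, north 20.8 cos 94° = -1.45
Leg 2 (280°, 24.8 nmi): east 24.8 sin 280° = -24.42, north 24.8 cos 280° = 4.31
Leg 3 (059°, 30.1 nmi): east 30.1 sin 59° = 25.80, north 30.1 cos 59° = 15.50
Net displacement: 22.13 east, 18.36 north. Direction back to start is (-22.13, -18.36): bearing = atan2(-22.13, -18.36) mod 360° = 230.32° ≈ 230°.

230°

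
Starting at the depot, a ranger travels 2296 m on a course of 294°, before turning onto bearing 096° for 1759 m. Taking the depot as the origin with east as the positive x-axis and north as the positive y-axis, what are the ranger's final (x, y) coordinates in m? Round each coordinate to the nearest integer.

Leg 1 (294°, 2296 m): east 2296 sin 294° = -2097.50, north 2296 cos 294° = 933.87
Leg 2 (096°, 1759 m): east 1759 sin 96° = 1749.36, north 1759 cos 96° = -183.87
Summing: -348.14 m east, 750.00 m north → (-348, 750).

(-348, 750)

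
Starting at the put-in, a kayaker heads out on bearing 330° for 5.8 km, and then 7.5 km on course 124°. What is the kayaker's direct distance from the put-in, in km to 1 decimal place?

3.4 km

Leg 1 (330°, 5.8 km): east 5.8 sin 330° = -2.90, north 5.8 cos 330° = 5.02
Leg 2 (124°, 7.5 km): east 7.5 sin 124° = 6.22, north 7.5 cos 124° = -4.19
Net: 3.32 east, 0.83 north. Distance = √((3.32)² + (0.83)²) = 3.420 km.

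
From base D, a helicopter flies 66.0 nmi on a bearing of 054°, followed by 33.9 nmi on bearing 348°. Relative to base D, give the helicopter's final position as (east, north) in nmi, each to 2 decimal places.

Leg 1 (054°, 66.0 nmi): east 66.0 sin 54° = 53.40, north 66.0 cos 54° = 38.79
Leg 2 (348°, 33.9 nmi): east 33.9 sin 348° = -7.05, north 33.9 cos 348° = 33.16
Summing: 46.35 nmi east, 71.95 nmi north → (46.35, 71.95).

(46.35, 71.95)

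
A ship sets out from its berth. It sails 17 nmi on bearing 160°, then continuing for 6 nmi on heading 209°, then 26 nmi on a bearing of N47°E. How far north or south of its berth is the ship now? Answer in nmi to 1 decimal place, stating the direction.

3.5 nmi south

Leg 1 (160°, 17 nmi): east 17 sin 160° = 5.81, north 17 cos 160° = -15.97
Leg 2 (209°, 6 nmi): east 6 sin 209° = -2.91, north 6 cos 209° = -5.25
Leg 3 (N47°E, 26 nmi): east 26 sin 47° = 19.02, north 26 cos 47° = 17.73
Net north component: -3.49 nmi.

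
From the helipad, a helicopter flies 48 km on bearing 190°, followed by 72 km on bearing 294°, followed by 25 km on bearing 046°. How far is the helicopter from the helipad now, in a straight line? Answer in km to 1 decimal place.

Leg 1 (190°, 48 km): east 48 sin 190° = -8.34, north 48 cos 190° = -47.27
Leg 2 (294°, 72 km): east 72 sin 294° = -65.78, north 72 cos 294° = 29.29
Leg 3 (046°, 25 km): east 25 sin 46° = 17.98, north 25 cos 46° = 17.37
Net: -56.13 east, -0.62 north. Distance = √((-56.13)² + (-0.62)²) = 56.130 km.

56.1 km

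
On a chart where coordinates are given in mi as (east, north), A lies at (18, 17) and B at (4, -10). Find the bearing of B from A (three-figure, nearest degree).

207°

Δeast = 4 − 18 = -14.00; Δnorth = -10 − 17 = -27.00.
Bearing = atan2(Δeast, Δnorth) mod 360° = 207.41° ≈ 207°.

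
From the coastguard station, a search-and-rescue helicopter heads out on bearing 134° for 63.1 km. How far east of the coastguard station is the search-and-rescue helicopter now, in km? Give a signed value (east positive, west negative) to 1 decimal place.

45.4 km

Leg 1 (134°, 63.1 km): east 63.1 sin 134° = 45.39, north 63.1 cos 134° = -43.83
Net east component: 45.39 km.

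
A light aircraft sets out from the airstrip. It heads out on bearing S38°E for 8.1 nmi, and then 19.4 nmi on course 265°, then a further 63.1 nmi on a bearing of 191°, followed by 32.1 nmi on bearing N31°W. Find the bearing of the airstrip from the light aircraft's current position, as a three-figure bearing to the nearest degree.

Leg 1 (S38°E, 8.1 nmi): east 8.1 sin 142° = 4.99, north 8.1 cos 142° = -6.38
Leg 2 (265°, 19.4 nmi): east 19.4 sin 265° = -19.33, north 19.4 cos 265° = -1.69
Leg 3 (191°, 63.1 nmi): east 63.1 sin 191° = -12.04, north 63.1 cos 191° = -61.94
Leg 4 (N31°W, 32.1 nmi): east 32.1 sin 329° = -16.53, north 32.1 cos 329° = 27.52
Net displacement: -42.91 east, -42.50 north. Direction back to start is (42.91, 42.50): bearing = atan2(42.91, 42.50) mod 360° = 45.28° ≈ 045°.

045°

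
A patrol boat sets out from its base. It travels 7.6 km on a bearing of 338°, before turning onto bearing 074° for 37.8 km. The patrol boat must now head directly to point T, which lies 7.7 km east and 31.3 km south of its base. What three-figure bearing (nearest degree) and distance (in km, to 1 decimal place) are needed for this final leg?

Leg 1 (338°, 7.6 km): east 7.6 sin 338° = -2.85, north 7.6 cos 338° = 7.05
Leg 2 (074°, 37.8 km): east 37.8 sin 74° = 36.34, north 37.8 cos 74° = 10.42
Current position: (33.49, 17.47). Target: (7.7, -31.3). Remaining: Δeast = -25.79, Δnorth = -48.77.
Bearing = atan2(-25.79, -48.77) mod 360° = 207.87°; distance = √((-25.79)² + (-48.77)²) = 55.165 km.

208°, 55.2 km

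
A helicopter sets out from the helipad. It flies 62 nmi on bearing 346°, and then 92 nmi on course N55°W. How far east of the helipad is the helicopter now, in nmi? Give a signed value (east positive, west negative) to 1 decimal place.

-90.4 nmi

Leg 1 (346°, 62 nmi): east 62 sin 346° = -15.00, north 62 cos 346° = 60.16
Leg 2 (N55°W, 92 nmi): east 92 sin 305° = -75.36, north 92 cos 305° = 52.77
Net east component: -90.36 nmi.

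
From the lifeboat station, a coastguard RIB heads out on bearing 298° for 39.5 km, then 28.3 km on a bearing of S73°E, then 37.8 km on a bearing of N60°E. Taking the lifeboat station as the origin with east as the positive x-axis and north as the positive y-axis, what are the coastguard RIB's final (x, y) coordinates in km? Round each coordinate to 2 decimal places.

(24.92, 29.17)

Leg 1 (298°, 39.5 km): east 39.5 sin 298° = -34.88, north 39.5 cos 298° = 18.54
Leg 2 (S73°E, 28.3 km): east 28.3 sin 107° = 27.06, north 28.3 cos 107° = -8.27
Leg 3 (N60°E, 37.8 km): east 37.8 sin 60° = 32.74, north 37.8 cos 60° = 18.90
Summing: 24.92 km east, 29.17 km north → (24.92, 29.17).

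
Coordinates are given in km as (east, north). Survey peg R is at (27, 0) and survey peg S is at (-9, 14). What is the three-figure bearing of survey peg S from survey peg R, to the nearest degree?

Δeast = -9 − 27 = -36.00; Δnorth = 14 − 0 = 14.00.
Bearing = atan2(Δeast, Δnorth) mod 360° = 291.25° ≈ 291°.

291°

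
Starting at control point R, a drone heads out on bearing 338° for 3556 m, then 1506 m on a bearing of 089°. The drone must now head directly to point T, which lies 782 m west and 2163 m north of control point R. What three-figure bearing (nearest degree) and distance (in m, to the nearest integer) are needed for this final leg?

Leg 1 (338°, 3556 m): east 3556 sin 338° = -1332.10, north 3556 cos 338° = 3297.07
Leg 2 (089°, 1506 m): east 1506 sin 89° = 1505.77, north 1506 cos 89° = 26.28
Current position: (173.67, 3323.35). Target: (-782, 2163). Remaining: Δeast = -955.67, Δnorth = -1160.35.
Bearing = atan2(-955.67, -1160.35) mod 360° = 219.48°; distance = √((-955.67)² + (-1160.35)²) = 1503.235 m.

219°, 1503 m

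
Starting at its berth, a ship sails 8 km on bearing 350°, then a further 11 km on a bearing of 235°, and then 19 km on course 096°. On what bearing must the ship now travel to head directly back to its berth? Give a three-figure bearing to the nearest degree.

273°

Leg 1 (350°, 8 km): east 8 sin 350° = -1.39, north 8 cos 350° = 7.88
Leg 2 (235°, 11 km): east 11 sin 235° = -9.01, north 11 cos 235° = -6.31
Leg 3 (096°, 19 km): east 19 sin 96° = 18.90, north 19 cos 96° = -1.99
Net displacement: 8.50 east, -0.42 north. Direction back to start is (-8.50, 0.42): bearing = atan2(-8.50, 0.42) mod 360° = 272.81° ≈ 273°.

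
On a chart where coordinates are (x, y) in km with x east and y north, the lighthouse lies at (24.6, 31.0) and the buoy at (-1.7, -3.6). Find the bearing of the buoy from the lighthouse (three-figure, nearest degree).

Δeast = -1.7 − 24.6 = -26.30; Δnorth = -3.6 − 31.0 = -34.60.
Bearing = atan2(Δeast, Δnorth) mod 360° = 217.24° ≈ 217°.

217°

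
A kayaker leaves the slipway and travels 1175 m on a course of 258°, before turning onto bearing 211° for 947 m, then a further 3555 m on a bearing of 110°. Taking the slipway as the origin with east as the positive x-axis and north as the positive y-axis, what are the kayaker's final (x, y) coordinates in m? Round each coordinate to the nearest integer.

Leg 1 (258°, 1175 m): east 1175 sin 258° = -1149.32, north 1175 cos 258° = -244.30
Leg 2 (211°, 947 m): east 947 sin 211° = -487.74, north 947 cos 211° = -811.74
Leg 3 (110°, 3555 m): east 3555 sin 110° = 3340.61, north 3555 cos 110° = -1215.88
Summing: 1703.54 m east, -2271.92 m north → (1704, -2272).

(1704, -2272)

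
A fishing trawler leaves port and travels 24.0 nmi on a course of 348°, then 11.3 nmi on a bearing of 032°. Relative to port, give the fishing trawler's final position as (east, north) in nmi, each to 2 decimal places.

(1.00, 33.06)

Leg 1 (348°, 24.0 nmi): east 24.0 sin 348° = -4.99, north 24.0 cos 348° = 23.48
Leg 2 (032°, 11.3 nmi): east 11.3 sin 32° = 5.99, north 11.3 cos 32° = 9.58
Summing: 1.00 nmi east, 33.06 nmi north → (1.00, 33.06).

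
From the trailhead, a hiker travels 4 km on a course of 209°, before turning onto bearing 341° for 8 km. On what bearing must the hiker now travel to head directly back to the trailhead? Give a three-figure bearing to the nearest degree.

132°

Leg 1 (209°, 4 km): east 4 sin 209° = -1.94, north 4 cos 209° = -3.50
Leg 2 (341°, 8 km): east 8 sin 341° = -2.60, north 8 cos 341° = 7.56
Net displacement: -4.54 east, 4.07 north. Direction back to start is (4.54, -4.07): bearing = atan2(4.54, -4.07) mod 360° = 131.82° ≈ 132°.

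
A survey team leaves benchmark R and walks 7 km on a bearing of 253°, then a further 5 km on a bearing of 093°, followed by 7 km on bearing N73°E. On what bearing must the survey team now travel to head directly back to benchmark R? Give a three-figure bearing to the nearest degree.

273°

Leg 1 (253°, 7 km): east 7 sin 253° = -6.69, north 7 cos 253° = -2.05
Leg 2 (093°, 5 km): east 5 sin 93° = 4.99, north 5 cos 93° = -0.26
Leg 3 (N73°E, 7 km): east 7 sin 73° = 6.69, north 7 cos 73° = 2.05
Net displacement: 4.99 east, -0.26 north. Direction back to start is (-4.99, 0.26): bearing = atan2(-4.99, 0.26) mod 360° = 273.00° ≈ 273°.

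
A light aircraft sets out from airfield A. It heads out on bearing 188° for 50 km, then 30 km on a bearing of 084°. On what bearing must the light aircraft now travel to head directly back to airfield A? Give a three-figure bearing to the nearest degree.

334°

Leg 1 (188°, 50 km): east 50 sin 188° = -6.96, north 50 cos 188° = -49.51
Leg 2 (084°, 30 km): east 30 sin 84° = 29.84, north 30 cos 84° = 3.14
Net displacement: 22.88 east, -46.38 north. Direction back to start is (-22.88, 46.38): bearing = atan2(-22.88, 46.38) mod 360° = 333.74° ≈ 334°.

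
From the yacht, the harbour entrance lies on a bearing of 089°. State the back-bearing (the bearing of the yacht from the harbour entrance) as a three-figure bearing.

Back-bearing = 089° + 180° = 269°.

269°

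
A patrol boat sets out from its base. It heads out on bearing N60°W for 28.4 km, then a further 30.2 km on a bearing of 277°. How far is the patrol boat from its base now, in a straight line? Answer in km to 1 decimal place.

Leg 1 (N60°W, 28.4 km): east 28.4 sin 300° = -24.60, north 28.4 cos 300° = 14.20
Leg 2 (277°, 30.2 km): east 30.2 sin 277° = -29.97, north 30.2 cos 277° = 3.68
Net: -54.57 east, 17.88 north. Distance = √((-54.57)² + (17.88)²) = 57.425 km.

57.4 km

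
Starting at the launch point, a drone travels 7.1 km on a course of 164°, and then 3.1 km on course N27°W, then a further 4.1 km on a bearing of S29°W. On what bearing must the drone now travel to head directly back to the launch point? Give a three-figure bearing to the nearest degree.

011°

Leg 1 (164°, 7.1 km): east 7.1 sin 164° = 1.96, north 7.1 cos 164° = -6.82
Leg 2 (N27°W, 3.1 km): east 3.1 sin 333° = -1.41, north 3.1 cos 333° = 2.76
Leg 3 (S29°W, 4.1 km): east 4.1 sin 209° = -1.99, north 4.1 cos 209° = -3.59
Net displacement: -1.44 east, -7.65 north. Direction back to start is (1.44, 7.65): bearing = atan2(1.44, 7.65) mod 360° = 10.65° ≈ 011°.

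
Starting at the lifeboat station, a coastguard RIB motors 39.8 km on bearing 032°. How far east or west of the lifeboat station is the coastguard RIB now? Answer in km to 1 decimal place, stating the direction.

21.1 km east

Leg 1 (032°, 39.8 km): east 39.8 sin 32° = 21.09, north 39.8 cos 32° = 33.75
Net east component: 21.09 km.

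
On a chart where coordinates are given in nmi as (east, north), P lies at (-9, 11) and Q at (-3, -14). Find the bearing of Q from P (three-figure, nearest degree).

Δeast = -3 − -9 = 6.00; Δnorth = -14 − 11 = -25.00.
Bearing = atan2(Δeast, Δnorth) mod 360° = 166.50° ≈ 167°.

167°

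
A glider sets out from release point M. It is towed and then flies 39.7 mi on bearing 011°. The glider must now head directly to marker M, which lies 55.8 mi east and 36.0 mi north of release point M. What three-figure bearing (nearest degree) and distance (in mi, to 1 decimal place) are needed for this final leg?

Leg 1 (011°, 39.7 mi): east 39.7 sin 11° = 7.58, north 39.7 cos 11° = 38.97
Current position: (7.58, 38.97). Target: (55.8, 36.0). Remaining: Δeast = 48.22, Δnorth = -2.97.
Bearing = atan2(48.22, -2.97) mod 360° = 93.52°; distance = √((48.22)² + (-2.97)²) = 48.316 mi.

094°, 48.3 mi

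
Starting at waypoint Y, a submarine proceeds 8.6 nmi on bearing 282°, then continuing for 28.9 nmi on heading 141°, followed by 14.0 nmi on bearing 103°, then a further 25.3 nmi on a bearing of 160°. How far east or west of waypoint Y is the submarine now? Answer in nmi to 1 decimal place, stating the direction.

32.1 nmi east

Leg 1 (282°, 8.6 nmi): east 8.6 sin 282° = -8.41, north 8.6 cos 282° = 1.79
Leg 2 (141°, 28.9 nmi): east 28.9 sin 141° = 18.19, north 28.9 cos 141° = -22.46
Leg 3 (103°, 14.0 nmi): east 14.0 sin 103° = 13.64, north 14.0 cos 103° = -3.15
Leg 4 (160°, 25.3 nmi): east 25.3 sin 160° = 8.65, north 25.3 cos 160° = -23.77
Net east component: 32.07 nmi.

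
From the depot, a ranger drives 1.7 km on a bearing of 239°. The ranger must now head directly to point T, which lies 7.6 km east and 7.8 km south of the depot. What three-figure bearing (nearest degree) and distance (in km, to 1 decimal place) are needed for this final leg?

Leg 1 (239°, 1.7 km): east 1.7 sin 239° = -1.46, north 1.7 cos 239° = -0.88
Current position: (-1.46, -0.88). Target: (7.6, -7.8). Remaining: Δeast = 9.06, Δnorth = -6.92.
Bearing = atan2(9.06, -6.92) mod 360° = 127.40°; distance = √((9.06)² + (-6.92)²) = 11.401 km.

127°, 11.4 km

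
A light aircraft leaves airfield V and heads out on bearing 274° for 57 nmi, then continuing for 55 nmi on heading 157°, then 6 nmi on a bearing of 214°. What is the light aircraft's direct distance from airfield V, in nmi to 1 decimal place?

64.5 nmi

Leg 1 (274°, 57 nmi): east 57 sin 274° = -56.86, north 57 cos 274° = 3.98
Leg 2 (157°, 55 nmi): east 55 sin 157° = 21.49, north 55 cos 157° = -50.63
Leg 3 (214°, 6 nmi): east 6 sin 214° = -3.36, north 6 cos 214° = -4.97
Net: -38.73 east, -51.63 north. Distance = √((-38.73)² + (-51.63)²) = 64.536 nmi.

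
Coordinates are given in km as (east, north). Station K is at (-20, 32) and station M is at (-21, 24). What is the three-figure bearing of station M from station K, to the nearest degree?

187°

Δeast = -21 − -20 = -1.00; Δnorth = 24 − 32 = -8.00.
Bearing = atan2(Δeast, Δnorth) mod 360° = 187.13° ≈ 187°.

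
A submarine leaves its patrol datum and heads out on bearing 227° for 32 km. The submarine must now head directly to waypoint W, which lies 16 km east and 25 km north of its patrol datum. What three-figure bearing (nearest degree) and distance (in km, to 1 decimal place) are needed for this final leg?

040°, 61.2 km

Leg 1 (227°, 32 km): east 32 sin 227° = -23.40, north 32 cos 227° = -21.82
Current position: (-23.40, -21.82). Target: (16, 25). Remaining: Δeast = 39.40, Δnorth = 46.82.
Bearing = atan2(39.40, 46.82) mod 360° = 40.08°; distance = √((39.40)² + (46.82)²) = 61.197 km.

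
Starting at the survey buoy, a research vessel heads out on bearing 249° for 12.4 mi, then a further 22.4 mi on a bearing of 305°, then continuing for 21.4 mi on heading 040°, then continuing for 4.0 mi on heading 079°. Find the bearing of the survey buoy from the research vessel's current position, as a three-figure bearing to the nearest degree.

Leg 1 (249°, 12.4 mi): east 12.4 sin 249° = -11.58, north 12.4 cos 249° = -4.44
Leg 2 (305°, 22.4 mi): east 22.4 sin 305° = -18.35, north 22.4 cos 305° = 12.85
Leg 3 (040°, 21.4 mi): east 21.4 sin 40° = 13.76, north 21.4 cos 40° = 16.39
Leg 4 (079°, 4.0 mi): east 4.0 sin 79° = 3.93, north 4.0 cos 79° = 0.76
Net displacement: -12.24 east, 25.56 north. Direction back to start is (12.24, -25.56): bearing = atan2(12.24, -25.56) mod 360° = 154.41° ≈ 154°.

154°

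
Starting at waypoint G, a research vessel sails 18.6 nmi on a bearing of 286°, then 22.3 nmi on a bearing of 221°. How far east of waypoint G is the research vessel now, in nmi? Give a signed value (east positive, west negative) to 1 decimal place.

-32.5 nmi

Leg 1 (286°, 18.6 nmi): east 18.6 sin 286° = -17.88, north 18.6 cos 286° = 5.13
Leg 2 (221°, 22.3 nmi): east 22.3 sin 221° = -14.63, north 22.3 cos 221° = -16.83
Net east component: -32.51 nmi.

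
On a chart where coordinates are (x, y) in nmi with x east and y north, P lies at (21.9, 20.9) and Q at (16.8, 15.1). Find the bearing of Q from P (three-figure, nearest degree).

Δeast = 16.8 − 21.9 = -5.10; Δnorth = 15.1 − 20.9 = -5.80.
Bearing = atan2(Δeast, Δnorth) mod 360° = 221.33° ≈ 221°.

221°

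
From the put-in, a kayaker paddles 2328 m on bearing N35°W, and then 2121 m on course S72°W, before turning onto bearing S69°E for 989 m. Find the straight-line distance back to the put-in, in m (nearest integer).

Leg 1 (N35°W, 2328 m): east 2328 sin 325° = -1335.29, north 2328 cos 325° = 1906.99
Leg 2 (S72°W, 2121 m): east 2121 sin 252° = -2017.19, north 2121 cos 252° = -655.43
Leg 3 (S69°E, 989 m): east 989 sin 111° = 923.31, north 989 cos 111° = -354.43
Net: -2429.17 east, 897.14 north. Distance = √((-2429.17)² + (897.14)²) = 2589.536 m.

2590 m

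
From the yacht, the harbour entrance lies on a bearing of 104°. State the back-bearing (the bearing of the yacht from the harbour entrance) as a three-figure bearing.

284°

Back-bearing = 104° + 180° = 284°.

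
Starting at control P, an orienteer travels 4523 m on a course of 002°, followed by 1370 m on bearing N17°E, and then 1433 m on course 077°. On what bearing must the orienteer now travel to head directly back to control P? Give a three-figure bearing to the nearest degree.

198°

Leg 1 (002°, 4523 m): east 4523 sin 2° = 157.85, north 4523 cos 2° = 4520.24
Leg 2 (N17°E, 1370 m): east 1370 sin 17° = 400.55, north 1370 cos 17° = 1310.14
Leg 3 (077°, 1433 m): east 1433 sin 77° = 1396.27, north 1433 cos 77° = 322.35
Net displacement: 1954.67 east, 6152.74 north. Direction back to start is (-1954.67, -6152.74): bearing = atan2(-1954.67, -6152.74) mod 360° = 197.62° ≈ 198°.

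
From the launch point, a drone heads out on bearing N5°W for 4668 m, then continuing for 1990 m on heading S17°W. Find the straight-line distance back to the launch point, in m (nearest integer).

2920 m

Leg 1 (N5°W, 4668 m): east 4668 sin 355° = -406.84, north 4668 cos 355° = 4650.24
Leg 2 (S17°W, 1990 m): east 1990 sin 197° = -581.82, north 1990 cos 197° = -1903.05
Net: -988.66 east, 2747.19 north. Distance = √((-988.66)² + (2747.19)²) = 2919.676 m.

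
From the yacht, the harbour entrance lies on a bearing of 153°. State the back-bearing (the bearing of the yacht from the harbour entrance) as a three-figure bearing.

333°

Back-bearing = 153° + 180° = 333°.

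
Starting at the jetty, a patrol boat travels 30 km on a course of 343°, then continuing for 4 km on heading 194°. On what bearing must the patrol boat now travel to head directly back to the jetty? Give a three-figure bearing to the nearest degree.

159°

Leg 1 (343°, 30 km): east 30 sin 343° = -8.77, north 30 cos 343° = 28.69
Leg 2 (194°, 4 km): east 4 sin 194° = -0.97, north 4 cos 194° = -3.88
Net displacement: -9.74 east, 24.81 north. Direction back to start is (9.74, -24.81): bearing = atan2(9.74, -24.81) mod 360° = 158.57° ≈ 159°.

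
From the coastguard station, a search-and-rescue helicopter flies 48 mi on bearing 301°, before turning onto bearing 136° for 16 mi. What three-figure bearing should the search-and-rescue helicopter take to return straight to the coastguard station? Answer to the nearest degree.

Leg 1 (301°, 48 mi): east 48 sin 301° = -41.14, north 48 cos 301° = 24.72
Leg 2 (136°, 16 mi): east 16 sin 136° = 11.11, north 16 cos 136° = -11.51
Net displacement: -30.03 east, 13.21 north. Direction back to start is (30.03, -13.21): bearing = atan2(30.03, -13.21) mod 360° = 113.75° ≈ 114°.

114°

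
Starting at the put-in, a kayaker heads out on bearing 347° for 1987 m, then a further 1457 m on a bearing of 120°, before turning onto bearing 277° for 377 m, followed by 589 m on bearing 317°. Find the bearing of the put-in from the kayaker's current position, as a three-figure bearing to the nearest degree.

Leg 1 (347°, 1987 m): east 1987 sin 347° = -446.98, north 1987 cos 347° = 1936.07
Leg 2 (120°, 1457 m): east 1457 sin 120° = 1261.80, north 1457 cos 120° = -728.50
Leg 3 (277°, 377 m): east 377 sin 277° = -374.19, north 377 cos 277° = 45.94
Leg 4 (317°, 589 m): east 589 sin 317° = -401.70, north 589 cos 317° = 430.77
Net displacement: 38.93 east, 1684.29 north. Direction back to start is (-38.93, -1684.29): bearing = atan2(-38.93, -1684.29) mod 360° = 181.32° ≈ 181°.

181°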